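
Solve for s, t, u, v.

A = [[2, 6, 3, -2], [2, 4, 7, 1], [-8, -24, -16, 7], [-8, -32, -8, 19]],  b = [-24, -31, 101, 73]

(-5, -4, 0, -5)

Forward elimination on [A|b]:
R2 <- R2 - (1)*R1:  [  0  -2   4   3  -7 ]
R3 <- R3 - (-4)*R1:  [  0   0  -4  -1   5 ]
R4 <- R4 - (-4)*R1:  [   0   -8    4   11  -23 ]
R4 <- R4 - (4)*R2:  [   0    0  -12   -1    5 ]
R4 <- R4 - (3)*R3:  [   0    0    0    2  -10 ]
Row echelon form:
[ 2   6   3  -2  |  -24 ]
[ 0  -2   4   3  |   -7 ]
[ 0   0  -4  -1  |    5 ]
[ 0   0   0   2  |  -10 ]
Back-substitution:
v = (-10) / 2 = -5
u = (5 - (-1)*(-5)) / -4 = 0
t = (-7 - (4)*(0) - (3)*(-5)) / -2 = -4
s = (-24 - (6)*(-4) - (3)*(0) - (-2)*(-5)) / 2 = -5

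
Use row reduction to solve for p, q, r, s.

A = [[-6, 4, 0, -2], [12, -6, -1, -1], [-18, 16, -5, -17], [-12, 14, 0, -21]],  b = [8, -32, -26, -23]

Forward elimination on [A|b]:
R2 <- R2 - (-2)*R1:  [   0    2   -1   -5  -16 ]
R3 <- R3 - (3)*R1:  [   0    4   -5  -11  -50 ]
R4 <- R4 - (2)*R1:  [   0    6    0  -17  -39 ]
R3 <- R3 - (2)*R2:  [   0    0   -3   -1  -18 ]
R4 <- R4 - (3)*R2:  [  0   0   3  -2   9 ]
R4 <- R4 - (-1)*R3:  [  0   0   0  -3  -9 ]
Row echelon form:
[ -6  4   0  -2  |    8 ]
[  0  2  -1  -5  |  -16 ]
[  0  0  -3  -1  |  -18 ]
[  0  0   0  -3  |   -9 ]
Back-substitution:
s = (-9) / -3 = 3
r = (-18 - (-1)*(3)) / -3 = 5
q = (-16 - (-1)*(5) - (-5)*(3)) / 2 = 2
p = (8 - (4)*(2) - (-2)*(3)) / -6 = -1

(-1, 2, 5, 3)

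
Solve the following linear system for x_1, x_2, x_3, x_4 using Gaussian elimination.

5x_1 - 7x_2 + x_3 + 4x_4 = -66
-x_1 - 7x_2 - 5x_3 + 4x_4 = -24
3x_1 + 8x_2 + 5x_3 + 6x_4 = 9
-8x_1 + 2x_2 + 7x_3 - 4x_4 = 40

(-5, 5, -2, -1)

Forward elimination on [A|b]:
R2 <- R2 - (-1/5)*R1:  [      0   -42/5   -24/5    24/5  -186/5 ]
R3 <- R3 - (3/5)*R1:  [     0   61/5   22/5   18/5  243/5 ]
R4 <- R4 - (-8/5)*R1:  [      0   -46/5    43/5    12/5  -328/5 ]
R3 <- R3 - (-61/42)*R2:  [     0      0  -18/7   74/7  -38/7 ]
R4 <- R4 - (23/21)*R2:  [      0       0    97/7   -20/7  -174/7 ]
R4 <- R4 - (-97/18)*R3:  [      0       0       0   487/9  -487/9 ]
Row echelon form:
[ 5     -7      1      4  |     -66 ]
[ 0  -42/5  -24/5   24/5  |  -186/5 ]
[ 0      0  -18/7   74/7  |   -38/7 ]
[ 0      0      0  487/9  |  -487/9 ]
Back-substitution:
x_4 = (-487/9) / (487/9) = -1
x_3 = (-38/7 - (74/7)*(-1)) / (-18/7) = -2
x_2 = (-186/5 - (-24/5)*(-2) - (24/5)*(-1)) / (-42/5) = 5
x_1 = (-66 - (-7)*(5) - (1)*(-2) - (4)*(-1)) / 5 = -5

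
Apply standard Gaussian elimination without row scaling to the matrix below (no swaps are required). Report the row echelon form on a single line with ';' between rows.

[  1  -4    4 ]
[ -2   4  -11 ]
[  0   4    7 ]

Forward elimination:
R2 <- R2 - (-2)*R1:  [  0  -4  -3 ]
R3 <- R3 - (-1)*R2:  [ 0  0  4 ]
Row echelon form:
[ 1  -4   4 ]
[ 0  -4  -3 ]
[ 0   0   4 ]

REF = [1 -4 4; 0 -4 -3; 0 0 4]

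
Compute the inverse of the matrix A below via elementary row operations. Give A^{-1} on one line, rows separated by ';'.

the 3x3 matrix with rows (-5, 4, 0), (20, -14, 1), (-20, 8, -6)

inverse = [19/5 6/5 1/5; 5 3/2 1/4; -6 -2 -1/2]

Gauss-Jordan on [A | I]:
R1 <- (1/-5)*R1:  [    1  -4/5     0  |  -1/5     0     0 ]
R2 <- R2 - (20)*R1:  [ 0  2  1  |  4  1  0 ]
R3 <- R3 - (-20)*R1:  [  0  -8  -6  |  -4   0   1 ]
R2 <- (1/2)*R2:  [   0    1  1/2  |    2  1/2    0 ]
R1 <- R1 - (-4/5)*R2:  [   1    0  2/5  |  7/5  2/5    0 ]
R3 <- R3 - (-8)*R2:  [  0   0  -2  |  12   4   1 ]
R3 <- (1/-2)*R3:  [    0     0     1  |    -6    -2  -1/2 ]
R1 <- R1 - (2/5)*R3:  [    1     0     0  |  19/5   6/5   1/5 ]
R2 <- R2 - (1/2)*R3:  [   0    1    0  |    5  3/2  1/4 ]
Right block of [I | A^{-1}] is the inverse:
[ 19/5  6/5   1/5 ]
[    5  3/2   1/4 ]
[   -6   -2  -1/2 ]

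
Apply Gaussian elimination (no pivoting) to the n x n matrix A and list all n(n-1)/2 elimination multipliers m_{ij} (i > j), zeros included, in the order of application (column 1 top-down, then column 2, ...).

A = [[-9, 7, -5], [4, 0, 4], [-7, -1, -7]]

Forward elimination:
R2 <- R2 - (-4/9)*R1:  [    0  28/9  16/9 ]
R3 <- R3 - (7/9)*R1:  [     0  -58/9  -28/9 ]
R3 <- R3 - (-29/14)*R2:  [   0    0  4/7 ]
Multipliers (in order of application): m_{21} = -4/9, m_{31} = 7/9, m_{32} = -29/14

multipliers: -4/9, 7/9, -29/14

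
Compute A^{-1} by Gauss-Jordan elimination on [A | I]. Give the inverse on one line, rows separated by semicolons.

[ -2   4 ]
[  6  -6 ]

Gauss-Jordan on [A | I]:
R1 <- (1/-2)*R1:  [    1    -2  |  -1/2     0 ]
R2 <- R2 - (6)*R1:  [ 0  6  |  3  1 ]
R2 <- (1/6)*R2:  [   0    1  |  1/2  1/6 ]
R1 <- R1 - (-2)*R2:  [   1    0  |  1/2  1/3 ]
Right block of [I | A^{-1}] is the inverse:
[ 1/2  1/3 ]
[ 1/2  1/6 ]

inverse = [1/2 1/3; 1/2 1/6]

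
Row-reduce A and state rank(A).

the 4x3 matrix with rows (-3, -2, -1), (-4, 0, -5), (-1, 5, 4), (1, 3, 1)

rank(A) = 3

Row reduction:
R2 <- R2 - (4/3)*R1:  [     0    8/3  -11/3 ]
R3 <- R3 - (1/3)*R1:  [    0  17/3  13/3 ]
R4 <- R4 - (-1/3)*R1:  [   0  7/3  2/3 ]
R3 <- R3 - (17/8)*R2:  [    0     0  97/8 ]
R4 <- R4 - (7/8)*R2:  [    0     0  31/8 ]
R4 <- R4 - (31/97)*R3:  [ 0  0  0 ]
Row echelon form:
[ -3   -2     -1 ]
[  0  8/3  -11/3 ]
[  0    0   97/8 ]
[  0    0      0 ]
Nonzero rows / pivot columns: 3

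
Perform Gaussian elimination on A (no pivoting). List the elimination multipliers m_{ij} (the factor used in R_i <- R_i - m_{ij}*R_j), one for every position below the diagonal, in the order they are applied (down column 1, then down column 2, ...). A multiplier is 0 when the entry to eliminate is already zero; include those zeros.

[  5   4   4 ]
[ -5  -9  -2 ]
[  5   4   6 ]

multipliers: -1, 1, 0

Forward elimination:
R2 <- R2 - (-1)*R1:  [  0  -5   2 ]
R3 <- R3 - (1)*R1:  [ 0  0  2 ]
R3: entry in column 2 is already 0 -> m_{32} = 0 (no row operation needed)
Multipliers (in order of application): m_{21} = -1, m_{31} = 1, m_{32} = 0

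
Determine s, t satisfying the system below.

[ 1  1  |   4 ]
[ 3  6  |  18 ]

Forward elimination on [A|b]:
R2 <- R2 - (3)*R1:  [ 0  3  6 ]
Row echelon form:
[ 1  1  |  4 ]
[ 0  3  |  6 ]
Back-substitution:
t = (6) / 3 = 2
s = (4 - (1)*(2)) / 1 = 2

(2, 2)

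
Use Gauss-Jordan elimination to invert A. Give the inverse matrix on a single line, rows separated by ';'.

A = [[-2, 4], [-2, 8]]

inverse = [-1 1/2; -1/4 1/4]

Gauss-Jordan on [A | I]:
R1 <- (1/-2)*R1:  [    1    -2  |  -1/2     0 ]
R2 <- R2 - (-2)*R1:  [  0   4  |  -1   1 ]
R2 <- (1/4)*R2:  [    0     1  |  -1/4   1/4 ]
R1 <- R1 - (-2)*R2:  [   1    0  |   -1  1/2 ]
Right block of [I | A^{-1}] is the inverse:
[   -1  1/2 ]
[ -1/4  1/4 ]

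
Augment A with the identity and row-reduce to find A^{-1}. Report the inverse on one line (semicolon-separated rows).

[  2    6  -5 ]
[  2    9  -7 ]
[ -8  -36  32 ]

Gauss-Jordan on [A | I]:
R1 <- (1/2)*R1:  [    1     3  -5/2  |   1/2     0     0 ]
R2 <- R2 - (2)*R1:  [  0   3  -2  |  -1   1   0 ]
R3 <- R3 - (-8)*R1:  [   0  -12   12  |    4    0    1 ]
R2 <- (1/3)*R2:  [    0     1  -2/3  |  -1/3   1/3     0 ]
R1 <- R1 - (3)*R2:  [    1     0  -1/2  |   3/2    -1     0 ]
R3 <- R3 - (-12)*R2:  [ 0  0  4  |  0  4  1 ]
R3 <- (1/4)*R3:  [   0    0    1  |    0    1  1/4 ]
R1 <- R1 - (-1/2)*R3:  [    1     0     0  |   3/2  -1/2   1/8 ]
R2 <- R2 - (-2/3)*R3:  [    0     1     0  |  -1/3     1   1/6 ]
Right block of [I | A^{-1}] is the inverse:
[  3/2  -1/2  1/8 ]
[ -1/3     1  1/6 ]
[    0     1  1/4 ]

inverse = [3/2 -1/2 1/8; -1/3 1 1/6; 0 1 1/4]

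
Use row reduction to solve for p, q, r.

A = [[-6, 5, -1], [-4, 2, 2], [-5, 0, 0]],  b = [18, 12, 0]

Forward elimination on [A|b]:
R2 <- R2 - (2/3)*R1:  [    0  -4/3   8/3     0 ]
R3 <- R3 - (5/6)*R1:  [     0  -25/6    5/6    -15 ]
R3 <- R3 - (25/8)*R2:  [     0      0  -15/2    -15 ]
Row echelon form:
[ -6     5     -1  |   18 ]
[  0  -4/3    8/3  |    0 ]
[  0     0  -15/2  |  -15 ]
Back-substitution:
r = (-15) / (-15/2) = 2
q = (0 - (8/3)*(2)) / (-4/3) = 4
p = (18 - (5)*(4) - (-1)*(2)) / -6 = 0

(0, 4, 2)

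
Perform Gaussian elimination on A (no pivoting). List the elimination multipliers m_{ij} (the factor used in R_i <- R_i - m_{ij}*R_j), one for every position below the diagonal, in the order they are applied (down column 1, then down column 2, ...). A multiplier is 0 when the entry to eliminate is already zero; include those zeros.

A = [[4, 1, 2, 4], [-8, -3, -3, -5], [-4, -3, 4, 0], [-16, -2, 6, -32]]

Forward elimination:
R2 <- R2 - (-2)*R1:  [  0  -1   1   3 ]
R3 <- R3 - (-1)*R1:  [  0  -2   6   4 ]
R4 <- R4 - (-4)*R1:  [   0    2   14  -16 ]
R3 <- R3 - (2)*R2:  [  0   0   4  -2 ]
R4 <- R4 - (-2)*R2:  [   0    0   16  -10 ]
R4 <- R4 - (4)*R3:  [  0   0   0  -2 ]
Multipliers (in order of application): m_{21} = -2, m_{31} = -1, m_{41} = -4, m_{32} = 2, m_{42} = -2, m_{43} = 4

multipliers: -2, -1, -4, 2, -2, 4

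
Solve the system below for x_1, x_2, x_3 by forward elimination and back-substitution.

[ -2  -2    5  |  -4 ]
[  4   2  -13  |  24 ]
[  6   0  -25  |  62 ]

(2, -5, -2)

Forward elimination on [A|b]:
R2 <- R2 - (-2)*R1:  [  0  -2  -3  16 ]
R3 <- R3 - (-3)*R1:  [   0   -6  -10   50 ]
R3 <- R3 - (3)*R2:  [  0   0  -1   2 ]
Row echelon form:
[ -2  -2   5  |  -4 ]
[  0  -2  -3  |  16 ]
[  0   0  -1  |   2 ]
Back-substitution:
x_3 = (2) / -1 = -2
x_2 = (16 - (-3)*(-2)) / -2 = -5
x_1 = (-4 - (-2)*(-5) - (5)*(-2)) / -2 = 2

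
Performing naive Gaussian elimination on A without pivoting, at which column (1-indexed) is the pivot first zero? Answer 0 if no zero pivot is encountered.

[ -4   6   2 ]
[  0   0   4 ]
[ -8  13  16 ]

first zero-pivot column = 2

Naive forward elimination:
R3 <- R3 - (2)*R1:  [  0   1  12 ]
Matrix at this point:
[ -4  6   2 ]
[  0  0   4 ]
[  0  1  12 ]
Pivot entry (2,2) is zero but row 3 has 1 in column 2 -> naive elimination stops; a row interchange (e.g. R2 <-> R3) would be required here.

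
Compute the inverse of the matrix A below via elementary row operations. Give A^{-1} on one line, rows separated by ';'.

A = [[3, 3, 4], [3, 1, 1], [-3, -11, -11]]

Gauss-Jordan on [A | I]:
R1 <- (1/3)*R1:  [   1    1  4/3  |  1/3    0    0 ]
R2 <- R2 - (3)*R1:  [  0  -2  -3  |  -1   1   0 ]
R3 <- R3 - (-3)*R1:  [  0  -8  -7  |   1   0   1 ]
R2 <- (1/-2)*R2:  [    0     1   3/2  |   1/2  -1/2     0 ]
R1 <- R1 - (1)*R2:  [    1     0  -1/6  |  -1/6   1/2     0 ]
R3 <- R3 - (-8)*R2:  [  0   0   5  |   5  -4   1 ]
R3 <- (1/5)*R3:  [    0     0     1  |     1  -4/5   1/5 ]
R1 <- R1 - (-1/6)*R3:  [     1      0      0  |      0  11/30   1/30 ]
R2 <- R2 - (3/2)*R3:  [     0      1      0  |     -1   7/10  -3/10 ]
Right block of [I | A^{-1}] is the inverse:
[  0  11/30   1/30 ]
[ -1   7/10  -3/10 ]
[  1   -4/5    1/5 ]

inverse = [0 11/30 1/30; -1 7/10 -3/10; 1 -4/5 1/5]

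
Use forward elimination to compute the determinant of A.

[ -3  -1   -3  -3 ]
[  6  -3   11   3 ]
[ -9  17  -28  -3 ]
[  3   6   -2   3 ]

det(A) = -45

Forward elimination:
R2 <- R2 - (-2)*R1:  [  0  -5   5  -3 ]
R3 <- R3 - (3)*R1:  [   0   20  -19    6 ]
R4 <- R4 - (-1)*R1:  [  0   5  -5   0 ]
R3 <- R3 - (-4)*R2:  [  0   0   1  -6 ]
R4 <- R4 - (-1)*R2:  [  0   0   0  -3 ]
Upper-triangular form:
[ -3  -1  -3  -3 ]
[  0  -5   5  -3 ]
[  0   0   1  -6 ]
[  0   0   0  -3 ]
det(A) = (-1)^0 * (-3) * (-5) * (1) * (-3) = -45  (0 row swaps -> sign +1)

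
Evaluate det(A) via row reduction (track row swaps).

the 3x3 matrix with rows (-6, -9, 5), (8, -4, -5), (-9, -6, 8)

Forward elimination:
R2 <- R2 - (-4/3)*R1:  [   0  -16  5/3 ]
R3 <- R3 - (3/2)*R1:  [    0  15/2   1/2 ]
R3 <- R3 - (-15/32)*R2:  [     0      0  41/32 ]
Upper-triangular form:
[ -6   -9      5 ]
[  0  -16    5/3 ]
[  0    0  41/32 ]
det(A) = (-1)^0 * (-6) * (-16) * (41/32) = 123  (0 row swaps -> sign +1)

det(A) = 123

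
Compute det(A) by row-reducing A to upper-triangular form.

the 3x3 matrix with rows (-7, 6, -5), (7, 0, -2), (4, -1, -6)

Forward elimination:
R2 <- R2 - (-1)*R1:  [  0   6  -7 ]
R3 <- R3 - (-4/7)*R1:  [     0   17/7  -62/7 ]
R3 <- R3 - (17/42)*R2:  [       0        0  -253/42 ]
Upper-triangular form:
[ -7  6       -5 ]
[  0  6       -7 ]
[  0  0  -253/42 ]
det(A) = (-1)^0 * (-7) * (6) * (-253/42) = 253  (0 row swaps -> sign +1)

det(A) = 253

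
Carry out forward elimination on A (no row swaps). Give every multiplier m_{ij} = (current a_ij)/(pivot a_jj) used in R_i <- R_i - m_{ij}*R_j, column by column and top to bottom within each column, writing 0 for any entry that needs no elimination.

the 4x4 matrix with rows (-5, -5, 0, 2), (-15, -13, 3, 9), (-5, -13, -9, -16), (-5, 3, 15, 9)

multipliers: 3, 1, 1, -4, 4, 1

Forward elimination:
R2 <- R2 - (3)*R1:  [ 0  2  3  3 ]
R3 <- R3 - (1)*R1:  [   0   -8   -9  -18 ]
R4 <- R4 - (1)*R1:  [  0   8  15   7 ]
R3 <- R3 - (-4)*R2:  [  0   0   3  -6 ]
R4 <- R4 - (4)*R2:  [  0   0   3  -5 ]
R4 <- R4 - (1)*R3:  [ 0  0  0  1 ]
Multipliers (in order of application): m_{21} = 3, m_{31} = 1, m_{41} = 1, m_{32} = -4, m_{42} = 4, m_{43} = 1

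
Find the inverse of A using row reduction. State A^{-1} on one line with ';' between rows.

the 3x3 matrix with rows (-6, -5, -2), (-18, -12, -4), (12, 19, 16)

Gauss-Jordan on [A | I]:
R1 <- (1/-6)*R1:  [    1   5/6   1/3  |  -1/6     0     0 ]
R2 <- R2 - (-18)*R1:  [  0   3   2  |  -3   1   0 ]
R3 <- R3 - (12)*R1:  [  0   9  12  |   2   0   1 ]
R2 <- (1/3)*R2:  [   0    1  2/3  |   -1  1/3    0 ]
R1 <- R1 - (5/6)*R2:  [     1      0   -2/9  |    2/3  -5/18      0 ]
R3 <- R3 - (9)*R2:  [  0   0   6  |  11  -3   1 ]
R3 <- (1/6)*R3:  [    0     0     1  |  11/6  -1/2   1/6 ]
R1 <- R1 - (-2/9)*R3:  [     1      0      0  |  29/27  -7/18   1/27 ]
R2 <- R2 - (2/3)*R3:  [     0      1      0  |  -20/9    2/3   -1/9 ]
Right block of [I | A^{-1}] is the inverse:
[ 29/27  -7/18  1/27 ]
[ -20/9    2/3  -1/9 ]
[  11/6   -1/2   1/6 ]

inverse = [29/27 -7/18 1/27; -20/9 2/3 -1/9; 11/6 -1/2 1/6]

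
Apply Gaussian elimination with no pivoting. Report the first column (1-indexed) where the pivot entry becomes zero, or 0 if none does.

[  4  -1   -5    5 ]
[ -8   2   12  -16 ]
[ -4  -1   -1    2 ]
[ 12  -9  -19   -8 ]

Naive forward elimination:
R2 <- R2 - (-2)*R1:  [  0   0   2  -6 ]
R3 <- R3 - (-1)*R1:  [  0  -2  -6   7 ]
R4 <- R4 - (3)*R1:  [   0   -6   -4  -23 ]
Matrix at this point:
[ 4  -1  -5    5 ]
[ 0   0   2   -6 ]
[ 0  -2  -6    7 ]
[ 0  -6  -4  -23 ]
Pivot entry (2,2) is zero but row 3 has -2 in column 2 -> naive elimination stops; a row interchange (e.g. R2 <-> R3) would be required here.

first zero-pivot column = 2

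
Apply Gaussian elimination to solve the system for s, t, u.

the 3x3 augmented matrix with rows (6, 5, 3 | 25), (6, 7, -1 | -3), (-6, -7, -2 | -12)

(5, -4, 5)

Forward elimination on [A|b]:
R2 <- R2 - (1)*R1:  [   0    2   -4  -28 ]
R3 <- R3 - (-1)*R1:  [  0  -2   1  13 ]
R3 <- R3 - (-1)*R2:  [   0    0   -3  -15 ]
Row echelon form:
[ 6  5   3  |   25 ]
[ 0  2  -4  |  -28 ]
[ 0  0  -3  |  -15 ]
Back-substitution:
u = (-15) / -3 = 5
t = (-28 - (-4)*(5)) / 2 = -4
s = (25 - (5)*(-4) - (3)*(5)) / 6 = 5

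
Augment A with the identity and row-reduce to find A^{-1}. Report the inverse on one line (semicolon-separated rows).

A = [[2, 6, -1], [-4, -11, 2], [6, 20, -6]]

Gauss-Jordan on [A | I]:
R1 <- (1/2)*R1:  [    1     3  -1/2  |   1/2     0     0 ]
R2 <- R2 - (-4)*R1:  [ 0  1  0  |  2  1  0 ]
R3 <- R3 - (6)*R1:  [  0   2  -3  |  -3   0   1 ]
R1 <- R1 - (3)*R2:  [     1      0   -1/2  |  -11/2     -3      0 ]
R3 <- R3 - (2)*R2:  [  0   0  -3  |  -7  -2   1 ]
R3 <- (1/-3)*R3:  [    0     0     1  |   7/3   2/3  -1/3 ]
R1 <- R1 - (-1/2)*R3:  [     1      0      0  |  -13/3   -8/3   -1/6 ]
Right block of [I | A^{-1}] is the inverse:
[ -13/3  -8/3  -1/6 ]
[     2     1     0 ]
[   7/3   2/3  -1/3 ]

inverse = [-13/3 -8/3 -1/6; 2 1 0; 7/3 2/3 -1/3]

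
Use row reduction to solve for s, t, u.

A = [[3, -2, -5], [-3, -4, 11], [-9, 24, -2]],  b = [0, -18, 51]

(-5, 0, -3)

Forward elimination on [A|b]:
R2 <- R2 - (-1)*R1:  [   0   -6    6  -18 ]
R3 <- R3 - (-3)*R1:  [   0   18  -17   51 ]
R3 <- R3 - (-3)*R2:  [  0   0   1  -3 ]
Row echelon form:
[ 3  -2  -5  |    0 ]
[ 0  -6   6  |  -18 ]
[ 0   0   1  |   -3 ]
Back-substitution:
u = (-3) / 1 = -3
t = (-18 - (6)*(-3)) / -6 = 0
s = (0 - (-2)*(0) - (-5)*(-3)) / 3 = -5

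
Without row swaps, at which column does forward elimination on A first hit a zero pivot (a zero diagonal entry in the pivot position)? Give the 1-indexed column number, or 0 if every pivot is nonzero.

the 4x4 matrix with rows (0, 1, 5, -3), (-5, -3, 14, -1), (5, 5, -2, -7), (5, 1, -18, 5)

Naive forward elimination:
Pivot entry (1,1) is zero but row 2 has -5 in column 1 -> naive elimination stops; a row interchange (e.g. R1 <-> R2) would be required here.

first zero-pivot column = 1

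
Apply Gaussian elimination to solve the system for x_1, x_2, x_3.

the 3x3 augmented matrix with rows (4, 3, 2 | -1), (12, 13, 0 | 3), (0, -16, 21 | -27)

Forward elimination on [A|b]:
R2 <- R2 - (3)*R1:  [  0   4  -6   6 ]
R3 <- R3 - (-4)*R2:  [  0   0  -3  -3 ]
Row echelon form:
[ 4  3   2  |  -1 ]
[ 0  4  -6  |   6 ]
[ 0  0  -3  |  -3 ]
Back-substitution:
x_3 = (-3) / -3 = 1
x_2 = (6 - (-6)*(1)) / 4 = 3
x_1 = (-1 - (3)*(3) - (2)*(1)) / 4 = -3

(-3, 3, 1)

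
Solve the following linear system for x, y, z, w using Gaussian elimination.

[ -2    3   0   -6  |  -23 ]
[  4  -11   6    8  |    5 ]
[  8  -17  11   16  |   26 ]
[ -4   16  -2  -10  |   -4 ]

Forward elimination on [A|b]:
R2 <- R2 - (-2)*R1:  [   0   -5    6   -4  -41 ]
R3 <- R3 - (-4)*R1:  [   0   -5   11   -8  -66 ]
R4 <- R4 - (2)*R1:  [  0  10  -2   2  42 ]
R3 <- R3 - (1)*R2:  [   0    0    5   -4  -25 ]
R4 <- R4 - (-2)*R2:  [   0    0   10   -6  -40 ]
R4 <- R4 - (2)*R3:  [  0   0   0   2  10 ]
Row echelon form:
[ -2   3  0  -6  |  -23 ]
[  0  -5  6  -4  |  -41 ]
[  0   0  5  -4  |  -25 ]
[  0   0  0   2  |   10 ]
Back-substitution:
w = (10) / 2 = 5
z = (-25 - (-4)*(5)) / 5 = -1
y = (-41 - (6)*(-1) - (-4)*(5)) / -5 = 3
x = (-23 - (3)*(3) - (-6)*(5)) / -2 = 1

(1, 3, -1, 5)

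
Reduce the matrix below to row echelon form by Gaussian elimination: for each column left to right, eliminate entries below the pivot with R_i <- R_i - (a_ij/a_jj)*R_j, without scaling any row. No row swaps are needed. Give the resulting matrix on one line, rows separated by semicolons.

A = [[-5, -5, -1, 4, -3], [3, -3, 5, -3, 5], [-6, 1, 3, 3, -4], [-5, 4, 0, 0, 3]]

Forward elimination:
R2 <- R2 - (-3/5)*R1:  [    0    -6  22/5  -3/5  16/5 ]
R3 <- R3 - (6/5)*R1:  [    0     7  21/5  -9/5  -2/5 ]
R4 <- R4 - (1)*R1:  [  0   9   1  -4   6 ]
R3 <- R3 - (-7/6)*R2:  [    0     0  28/3  -5/2  10/3 ]
R4 <- R4 - (-3/2)*R2:  [      0       0    38/5  -49/10    54/5 ]
R4 <- R4 - (57/70)*R3:  [        0         0         0  -401/140    283/35 ]
Row echelon form:
[ -5  -5    -1         4      -3 ]
[  0  -6  22/5      -3/5    16/5 ]
[  0   0  28/3      -5/2    10/3 ]
[  0   0     0  -401/140  283/35 ]

REF = [-5 -5 -1 4 -3; 0 -6 22/5 -3/5 16/5; 0 0 28/3 -5/2 10/3; 0 0 0 -401/140 283/35]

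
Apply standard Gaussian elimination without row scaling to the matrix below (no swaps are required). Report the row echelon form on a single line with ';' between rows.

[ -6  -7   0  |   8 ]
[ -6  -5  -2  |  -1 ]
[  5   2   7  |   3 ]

REF = [-6 -7 0 8; 0 2 -2 -9; 0 0 19/6 -91/12]

Forward elimination:
R2 <- R2 - (1)*R1:  [  0   2  -2  -9 ]
R3 <- R3 - (-5/6)*R1:  [     0  -23/6      7   29/3 ]
R3 <- R3 - (-23/12)*R2:  [      0       0    19/6  -91/12 ]
Row echelon form:
[ -6  -7     0  |       8 ]
[  0   2    -2  |      -9 ]
[  0   0  19/6  |  -91/12 ]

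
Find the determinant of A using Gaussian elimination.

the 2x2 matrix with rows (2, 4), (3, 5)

det(A) = -2

Forward elimination:
R2 <- R2 - (3/2)*R1:  [  0  -1 ]
Upper-triangular form:
[ 2   4 ]
[ 0  -1 ]
det(A) = (-1)^0 * (2) * (-1) = -2  (0 row swaps -> sign +1)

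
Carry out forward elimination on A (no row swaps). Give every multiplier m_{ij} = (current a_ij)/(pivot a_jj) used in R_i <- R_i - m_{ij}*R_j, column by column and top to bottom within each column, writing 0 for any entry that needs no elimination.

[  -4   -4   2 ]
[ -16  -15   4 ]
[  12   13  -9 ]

multipliers: 4, -3, 1

Forward elimination:
R2 <- R2 - (4)*R1:  [  0   1  -4 ]
R3 <- R3 - (-3)*R1:  [  0   1  -3 ]
R3 <- R3 - (1)*R2:  [ 0  0  1 ]
Multipliers (in order of application): m_{21} = 4, m_{31} = -3, m_{32} = 1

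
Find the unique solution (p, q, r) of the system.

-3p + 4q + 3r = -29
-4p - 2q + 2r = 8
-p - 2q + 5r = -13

Forward elimination on [A|b]:
R2 <- R2 - (4/3)*R1:  [     0  -22/3     -2  140/3 ]
R3 <- R3 - (1/3)*R1:  [     0  -10/3      4  -10/3 ]
R3 <- R3 - (5/11)*R2:  [       0        0    54/11  -270/11 ]
Row echelon form:
[ -3      4      3  |      -29 ]
[  0  -22/3     -2  |    140/3 ]
[  0      0  54/11  |  -270/11 ]
Back-substitution:
r = (-270/11) / (54/11) = -5
q = (140/3 - (-2)*(-5)) / (-22/3) = -5
p = (-29 - (4)*(-5) - (3)*(-5)) / -3 = -2

(-2, -5, -5)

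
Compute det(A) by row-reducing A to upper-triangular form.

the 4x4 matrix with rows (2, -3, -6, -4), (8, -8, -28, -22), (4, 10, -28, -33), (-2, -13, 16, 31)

Forward elimination:
R2 <- R2 - (4)*R1:  [  0   4  -4  -6 ]
R3 <- R3 - (2)*R1:  [   0   16  -16  -25 ]
R4 <- R4 - (-1)*R1:  [   0  -16   10   27 ]
R3 <- R3 - (4)*R2:  [  0   0   0  -1 ]
R4 <- R4 - (-4)*R2:  [  0   0  -6   3 ]
R3 <-> R4   (pivot in column 3 was zero)
[ 2  -3  -6  -4 ]
[ 0   4  -4  -6 ]
[ 0   0  -6   3 ]
[ 0   0   0  -1 ]
Upper-triangular form:
[ 2  -3  -6  -4 ]
[ 0   4  -4  -6 ]
[ 0   0  -6   3 ]
[ 0   0   0  -1 ]
det(A) = (-1)^1 * (2) * (4) * (-6) * (-1) = -48  (1 row swap -> sign -1)

det(A) = -48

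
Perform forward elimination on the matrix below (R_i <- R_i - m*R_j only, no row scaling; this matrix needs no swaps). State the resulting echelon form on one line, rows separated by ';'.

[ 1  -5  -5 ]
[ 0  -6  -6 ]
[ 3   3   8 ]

REF = [1 -5 -5; 0 -6 -6; 0 0 5]

Forward elimination:
R3 <- R3 - (3)*R1:  [  0  18  23 ]
R3 <- R3 - (-3)*R2:  [ 0  0  5 ]
Row echelon form:
[ 1  -5  -5 ]
[ 0  -6  -6 ]
[ 0   0   5 ]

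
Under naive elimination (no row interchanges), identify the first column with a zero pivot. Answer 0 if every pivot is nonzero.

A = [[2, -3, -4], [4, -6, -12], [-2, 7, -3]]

Naive forward elimination:
R2 <- R2 - (2)*R1:  [  0   0  -4 ]
R3 <- R3 - (-1)*R1:  [  0   4  -7 ]
Matrix at this point:
[ 2  -3  -4 ]
[ 0   0  -4 ]
[ 0   4  -7 ]
Pivot entry (2,2) is zero but row 3 has 4 in column 2 -> naive elimination stops; a row interchange (e.g. R2 <-> R3) would be required here.

first zero-pivot column = 2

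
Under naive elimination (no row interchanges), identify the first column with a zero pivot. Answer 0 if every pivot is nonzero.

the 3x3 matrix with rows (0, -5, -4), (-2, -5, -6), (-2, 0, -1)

Naive forward elimination:
Pivot entry (1,1) is zero but row 2 has -2 in column 1 -> naive elimination stops; a row interchange (e.g. R1 <-> R2) would be required here.

first zero-pivot column = 1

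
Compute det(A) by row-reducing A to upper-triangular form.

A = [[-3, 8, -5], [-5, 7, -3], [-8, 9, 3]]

Forward elimination:
R2 <- R2 - (5/3)*R1:  [     0  -19/3   16/3 ]
R3 <- R3 - (8/3)*R1:  [     0  -37/3   49/3 ]
R3 <- R3 - (37/19)*R2:  [      0       0  113/19 ]
Upper-triangular form:
[ -3      8      -5 ]
[  0  -19/3    16/3 ]
[  0      0  113/19 ]
det(A) = (-1)^0 * (-3) * (-19/3) * (113/19) = 113  (0 row swaps -> sign +1)

det(A) = 113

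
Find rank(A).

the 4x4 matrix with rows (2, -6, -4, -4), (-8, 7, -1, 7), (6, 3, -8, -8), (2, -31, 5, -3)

rank(A) = 3

Row reduction:
R2 <- R2 - (-4)*R1:  [   0  -17  -17   -9 ]
R3 <- R3 - (3)*R1:  [  0  21   4   4 ]
R4 <- R4 - (1)*R1:  [   0  -25    9    1 ]
R3 <- R3 - (-21/17)*R2:  [       0        0      -17  -121/17 ]
R4 <- R4 - (25/17)*R2:  [      0       0      34  242/17 ]
R4 <- R4 - (-2)*R3:  [ 0  0  0  0 ]
Row echelon form:
[ 2   -6   -4       -4 ]
[ 0  -17  -17       -9 ]
[ 0    0  -17  -121/17 ]
[ 0    0    0        0 ]
Nonzero rows / pivot columns: 3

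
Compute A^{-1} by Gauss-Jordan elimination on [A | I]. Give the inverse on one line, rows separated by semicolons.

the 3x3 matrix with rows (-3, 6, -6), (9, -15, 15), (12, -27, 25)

inverse = [5/3 2/3 0; -5/2 -1/6 -1/2; -7/2 -1/2 -1/2]

Gauss-Jordan on [A | I]:
R1 <- (1/-3)*R1:  [    1    -2     2  |  -1/3     0     0 ]
R2 <- R2 - (9)*R1:  [  0   3  -3  |   3   1   0 ]
R3 <- R3 - (12)*R1:  [  0  -3   1  |   4   0   1 ]
R2 <- (1/3)*R2:  [   0    1   -1  |    1  1/3    0 ]
R1 <- R1 - (-2)*R2:  [   1    0    0  |  5/3  2/3    0 ]
R3 <- R3 - (-3)*R2:  [  0   0  -2  |   7   1   1 ]
R3 <- (1/-2)*R3:  [    0     0     1  |  -7/2  -1/2  -1/2 ]
R2 <- R2 - (-1)*R3:  [    0     1     0  |  -5/2  -1/6  -1/2 ]
Right block of [I | A^{-1}] is the inverse:
[  5/3   2/3     0 ]
[ -5/2  -1/6  -1/2 ]
[ -7/2  -1/2  -1/2 ]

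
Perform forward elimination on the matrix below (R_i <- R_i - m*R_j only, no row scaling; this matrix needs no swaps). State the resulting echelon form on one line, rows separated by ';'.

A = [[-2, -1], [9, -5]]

REF = [-2 -1; 0 -19/2]

Forward elimination:
R2 <- R2 - (-9/2)*R1:  [     0  -19/2 ]
Row echelon form:
[ -2     -1 ]
[  0  -19/2 ]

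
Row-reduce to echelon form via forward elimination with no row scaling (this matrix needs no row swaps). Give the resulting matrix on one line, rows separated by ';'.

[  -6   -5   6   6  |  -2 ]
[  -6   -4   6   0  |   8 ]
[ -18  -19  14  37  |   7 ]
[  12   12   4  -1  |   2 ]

REF = [-6 -5 6 6 -2; 0 1 0 -6 10; 0 0 -4 -5 53; 0 0 0 3 190]

Forward elimination:
R2 <- R2 - (1)*R1:  [  0   1   0  -6  10 ]
R3 <- R3 - (3)*R1:  [  0  -4  -4  19  13 ]
R4 <- R4 - (-2)*R1:  [  0   2  16  11  -2 ]
R3 <- R3 - (-4)*R2:  [  0   0  -4  -5  53 ]
R4 <- R4 - (2)*R2:  [   0    0   16   23  -22 ]
R4 <- R4 - (-4)*R3:  [   0    0    0    3  190 ]
Row echelon form:
[ -6  -5   6   6  |   -2 ]
[  0   1   0  -6  |   10 ]
[  0   0  -4  -5  |   53 ]
[  0   0   0   3  |  190 ]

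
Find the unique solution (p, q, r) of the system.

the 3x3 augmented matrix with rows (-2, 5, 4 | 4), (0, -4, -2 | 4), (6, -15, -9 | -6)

Forward elimination on [A|b]:
R3 <- R3 - (-3)*R1:  [ 0  0  3  6 ]
Row echelon form:
[ -2   5   4  |  4 ]
[  0  -4  -2  |  4 ]
[  0   0   3  |  6 ]
Back-substitution:
r = (6) / 3 = 2
q = (4 - (-2)*(2)) / -4 = -2
p = (4 - (5)*(-2) - (4)*(2)) / -2 = -3

(-3, -2, 2)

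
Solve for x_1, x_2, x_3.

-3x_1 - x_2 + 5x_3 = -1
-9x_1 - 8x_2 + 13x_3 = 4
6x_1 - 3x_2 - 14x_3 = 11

(-1, -1, -1)

Forward elimination on [A|b]:
R2 <- R2 - (3)*R1:  [  0  -5  -2   7 ]
R3 <- R3 - (-2)*R1:  [  0  -5  -4   9 ]
R3 <- R3 - (1)*R2:  [  0   0  -2   2 ]
Row echelon form:
[ -3  -1   5  |  -1 ]
[  0  -5  -2  |   7 ]
[  0   0  -2  |   2 ]
Back-substitution:
x_3 = (2) / -2 = -1
x_2 = (7 - (-2)*(-1)) / -5 = -1
x_1 = (-1 - (-1)*(-1) - (5)*(-1)) / -3 = -1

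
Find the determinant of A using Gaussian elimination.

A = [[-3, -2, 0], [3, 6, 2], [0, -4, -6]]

det(A) = 48

Forward elimination:
R2 <- R2 - (-1)*R1:  [ 0  4  2 ]
R3 <- R3 - (-1)*R2:  [  0   0  -4 ]
Upper-triangular form:
[ -3  -2   0 ]
[  0   4   2 ]
[  0   0  -4 ]
det(A) = (-1)^0 * (-3) * (4) * (-4) = 48  (0 row swaps -> sign +1)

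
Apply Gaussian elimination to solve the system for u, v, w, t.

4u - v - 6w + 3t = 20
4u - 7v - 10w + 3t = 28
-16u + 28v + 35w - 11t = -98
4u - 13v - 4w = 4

Forward elimination on [A|b]:
R2 <- R2 - (1)*R1:  [  0  -6  -4   0   8 ]
R3 <- R3 - (-4)*R1:  [   0   24   11    1  -18 ]
R4 <- R4 - (1)*R1:  [   0  -12    2   -3  -16 ]
R3 <- R3 - (-4)*R2:  [  0   0  -5   1  14 ]
R4 <- R4 - (2)*R2:  [   0    0   10   -3  -32 ]
R4 <- R4 - (-2)*R3:  [  0   0   0  -1  -4 ]
Row echelon form:
[ 4  -1  -6   3  |  20 ]
[ 0  -6  -4   0  |   8 ]
[ 0   0  -5   1  |  14 ]
[ 0   0   0  -1  |  -4 ]
Back-substitution:
t = (-4) / -1 = 4
w = (14 - (1)*(4)) / -5 = -2
v = (8 - (-4)*(-2)) / -6 = 0
u = (20 - (-1)*(0) - (-6)*(-2) - (3)*(4)) / 4 = -1

(-1, 0, -2, 4)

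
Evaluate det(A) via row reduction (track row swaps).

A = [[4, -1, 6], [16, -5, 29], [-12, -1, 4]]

det(A) = -8

Forward elimination:
R2 <- R2 - (4)*R1:  [  0  -1   5 ]
R3 <- R3 - (-3)*R1:  [  0  -4  22 ]
R3 <- R3 - (4)*R2:  [ 0  0  2 ]
Upper-triangular form:
[ 4  -1  6 ]
[ 0  -1  5 ]
[ 0   0  2 ]
det(A) = (-1)^0 * (4) * (-1) * (2) = -8  (0 row swaps -> sign +1)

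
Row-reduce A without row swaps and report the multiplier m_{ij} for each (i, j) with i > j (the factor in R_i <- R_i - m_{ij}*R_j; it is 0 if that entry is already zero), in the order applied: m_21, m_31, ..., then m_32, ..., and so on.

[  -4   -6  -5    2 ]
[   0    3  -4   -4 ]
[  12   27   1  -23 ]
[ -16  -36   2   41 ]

multipliers: 0, -3, 4, 3, -4, -3

Forward elimination:
R2: entry in column 1 is already 0 -> m_{21} = 0 (no row operation needed)
R3 <- R3 - (-3)*R1:  [   0    9  -14  -17 ]
R4 <- R4 - (4)*R1:  [   0  -12   22   33 ]
R3 <- R3 - (3)*R2:  [  0   0  -2  -5 ]
R4 <- R4 - (-4)*R2:  [  0   0   6  17 ]
R4 <- R4 - (-3)*R3:  [ 0  0  0  2 ]
Multipliers (in order of application): m_{21} = 0, m_{31} = -3, m_{41} = 4, m_{32} = 3, m_{42} = -4, m_{43} = -3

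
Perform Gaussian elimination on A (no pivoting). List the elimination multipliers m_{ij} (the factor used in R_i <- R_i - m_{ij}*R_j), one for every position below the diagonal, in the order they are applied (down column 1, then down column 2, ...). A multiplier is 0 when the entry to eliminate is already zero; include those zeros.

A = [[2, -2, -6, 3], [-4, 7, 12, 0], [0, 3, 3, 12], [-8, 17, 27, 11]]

Forward elimination:
R2 <- R2 - (-2)*R1:  [ 0  3  0  6 ]
R3: entry in column 1 is already 0 -> m_{31} = 0 (no row operation needed)
R4 <- R4 - (-4)*R1:  [  0   9   3  23 ]
R3 <- R3 - (1)*R2:  [ 0  0  3  6 ]
R4 <- R4 - (3)*R2:  [ 0  0  3  5 ]
R4 <- R4 - (1)*R3:  [  0   0   0  -1 ]
Multipliers (in order of application): m_{21} = -2, m_{31} = 0, m_{41} = -4, m_{32} = 1, m_{42} = 3, m_{43} = 1

multipliers: -2, 0, -4, 1, 3, 1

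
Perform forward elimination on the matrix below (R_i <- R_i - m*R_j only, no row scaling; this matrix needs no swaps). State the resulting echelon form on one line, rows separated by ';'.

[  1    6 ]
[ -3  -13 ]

REF = [1 6; 0 5]

Forward elimination:
R2 <- R2 - (-3)*R1:  [ 0  5 ]
Row echelon form:
[ 1  6 ]
[ 0  5 ]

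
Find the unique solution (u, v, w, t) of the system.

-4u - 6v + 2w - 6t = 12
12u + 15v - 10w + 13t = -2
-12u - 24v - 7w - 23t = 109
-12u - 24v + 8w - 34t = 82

Forward elimination on [A|b]:
R2 <- R2 - (-3)*R1:  [  0  -3  -4  -5  34 ]
R3 <- R3 - (3)*R1:  [   0   -6  -13   -5   73 ]
R4 <- R4 - (3)*R1:  [   0   -6    2  -16   46 ]
R3 <- R3 - (2)*R2:  [  0   0  -5   5   5 ]
R4 <- R4 - (2)*R2:  [   0    0   10   -6  -22 ]
R4 <- R4 - (-2)*R3:  [   0    0    0    4  -12 ]
Row echelon form:
[ -4  -6   2  -6  |   12 ]
[  0  -3  -4  -5  |   34 ]
[  0   0  -5   5  |    5 ]
[  0   0   0   4  |  -12 ]
Back-substitution:
t = (-12) / 4 = -3
w = (5 - (5)*(-3)) / -5 = -4
v = (34 - (-4)*(-4) - (-5)*(-3)) / -3 = -1
u = (12 - (-6)*(-1) - (2)*(-4) - (-6)*(-3)) / -4 = 1

(1, -1, -4, -3)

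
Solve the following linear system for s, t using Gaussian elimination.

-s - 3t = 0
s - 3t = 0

(0, 0)

Forward elimination on [A|b]:
R2 <- R2 - (-1)*R1:  [  0  -6   0 ]
Row echelon form:
[ -1  -3  |  0 ]
[  0  -6  |  0 ]
Back-substitution:
t = (0) / -6 = 0
s = (0 - (-3)*(0)) / -1 = 0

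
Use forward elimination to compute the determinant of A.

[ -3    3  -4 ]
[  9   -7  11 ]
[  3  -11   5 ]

det(A) = 18

Forward elimination:
R2 <- R2 - (-3)*R1:  [  0   2  -1 ]
R3 <- R3 - (-1)*R1:  [  0  -8   1 ]
R3 <- R3 - (-4)*R2:  [  0   0  -3 ]
Upper-triangular form:
[ -3  3  -4 ]
[  0  2  -1 ]
[  0  0  -3 ]
det(A) = (-1)^0 * (-3) * (2) * (-3) = 18  (0 row swaps -> sign +1)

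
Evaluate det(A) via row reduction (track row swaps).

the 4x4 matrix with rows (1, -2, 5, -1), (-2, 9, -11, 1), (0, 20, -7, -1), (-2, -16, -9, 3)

Forward elimination:
R2 <- R2 - (-2)*R1:  [  0   5  -1  -1 ]
R4 <- R4 - (-2)*R1:  [   0  -20    1    1 ]
R3 <- R3 - (4)*R2:  [  0   0  -3   3 ]
R4 <- R4 - (-4)*R2:  [  0   0  -3  -3 ]
R4 <- R4 - (1)*R3:  [  0   0   0  -6 ]
Upper-triangular form:
[ 1  -2   5  -1 ]
[ 0   5  -1  -1 ]
[ 0   0  -3   3 ]
[ 0   0   0  -6 ]
det(A) = (-1)^0 * (1) * (5) * (-3) * (-6) = 90  (0 row swaps -> sign +1)

det(A) = 90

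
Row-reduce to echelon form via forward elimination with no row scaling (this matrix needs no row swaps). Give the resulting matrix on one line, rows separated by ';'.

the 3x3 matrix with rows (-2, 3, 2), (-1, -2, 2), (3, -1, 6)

Forward elimination:
R2 <- R2 - (1/2)*R1:  [    0  -7/2     1 ]
R3 <- R3 - (-3/2)*R1:  [   0  7/2    9 ]
R3 <- R3 - (-1)*R2:  [  0   0  10 ]
Row echelon form:
[ -2     3   2 ]
[  0  -7/2   1 ]
[  0     0  10 ]

REF = [-2 3 2; 0 -7/2 1; 0 0 10]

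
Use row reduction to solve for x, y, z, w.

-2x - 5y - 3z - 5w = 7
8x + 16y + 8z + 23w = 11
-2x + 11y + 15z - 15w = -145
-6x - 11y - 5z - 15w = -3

Forward elimination on [A|b]:
R2 <- R2 - (-4)*R1:  [  0  -4  -4   3  39 ]
R3 <- R3 - (1)*R1:  [    0    16    18   -10  -152 ]
R4 <- R4 - (3)*R1:  [   0    4    4    0  -24 ]
R3 <- R3 - (-4)*R2:  [ 0  0  2  2  4 ]
R4 <- R4 - (-1)*R2:  [  0   0   0   3  15 ]
Row echelon form:
[ -2  -5  -3  -5  |   7 ]
[  0  -4  -4   3  |  39 ]
[  0   0   2   2  |   4 ]
[  0   0   0   3  |  15 ]
Back-substitution:
w = (15) / 3 = 5
z = (4 - (2)*(5)) / 2 = -3
y = (39 - (-4)*(-3) - (3)*(5)) / -4 = -3
x = (7 - (-5)*(-3) - (-3)*(-3) - (-5)*(5)) / -2 = -4

(-4, -3, -3, 5)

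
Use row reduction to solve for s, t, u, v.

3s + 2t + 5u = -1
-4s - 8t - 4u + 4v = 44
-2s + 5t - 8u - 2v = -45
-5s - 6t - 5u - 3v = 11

Forward elimination on [A|b]:
R2 <- R2 - (-4/3)*R1:  [     0  -16/3    8/3      4  128/3 ]
R3 <- R3 - (-2/3)*R1:  [      0    19/3   -14/3      -2  -137/3 ]
R4 <- R4 - (-5/3)*R1:  [    0  -8/3  10/3    -3  28/3 ]
R3 <- R3 - (-19/16)*R2:  [    0     0  -3/2  11/4     5 ]
R4 <- R4 - (1/2)*R2:  [   0    0    2   -5  -12 ]
R4 <- R4 - (-4/3)*R3:  [     0      0      0   -4/3  -16/3 ]
Row echelon form:
[ 3      2     5     0  |     -1 ]
[ 0  -16/3   8/3     4  |  128/3 ]
[ 0      0  -3/2  11/4  |      5 ]
[ 0      0     0  -4/3  |  -16/3 ]
Back-substitution:
v = (-16/3) / (-4/3) = 4
u = (5 - (11/4)*(4)) / (-3/2) = 4
t = (128/3 - (8/3)*(4) - (4)*(4)) / (-16/3) = -3
s = (-1 - (2)*(-3) - (5)*(4)) / 3 = -5

(-5, -3, 4, 4)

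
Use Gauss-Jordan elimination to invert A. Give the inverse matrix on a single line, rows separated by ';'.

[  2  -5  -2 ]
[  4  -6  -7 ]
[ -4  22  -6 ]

inverse = [-95/4 37/4 -23/8; -13/2 5/2 -3/4; -8 3 -1]

Gauss-Jordan on [A | I]:
R1 <- (1/2)*R1:  [    1  -5/2    -1  |   1/2     0     0 ]
R2 <- R2 - (4)*R1:  [  0   4  -3  |  -2   1   0 ]
R3 <- R3 - (-4)*R1:  [   0   12  -10  |    2    0    1 ]
R2 <- (1/4)*R2:  [    0     1  -3/4  |  -1/2   1/4     0 ]
R1 <- R1 - (-5/2)*R2:  [     1      0  -23/8  |   -3/4    5/8      0 ]
R3 <- R3 - (12)*R2:  [  0   0  -1  |   8  -3   1 ]
R3 <- (1/-1)*R3:  [  0   0   1  |  -8   3  -1 ]
R1 <- R1 - (-23/8)*R3:  [     1      0      0  |  -95/4   37/4  -23/8 ]
R2 <- R2 - (-3/4)*R3:  [     0      1      0  |  -13/2    5/2   -3/4 ]
Right block of [I | A^{-1}] is the inverse:
[ -95/4  37/4  -23/8 ]
[ -13/2   5/2   -3/4 ]
[    -8     3     -1 ]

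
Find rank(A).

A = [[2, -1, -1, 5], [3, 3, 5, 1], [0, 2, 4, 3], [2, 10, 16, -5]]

Row reduction:
R2 <- R2 - (3/2)*R1:  [     0    9/2   13/2  -13/2 ]
R4 <- R4 - (1)*R1:  [   0   11   17  -10 ]
R3 <- R3 - (4/9)*R2:  [    0     0  10/9  53/9 ]
R4 <- R4 - (22/9)*R2:  [    0     0  10/9  53/9 ]
R4 <- R4 - (1)*R3:  [ 0  0  0  0 ]
Row echelon form:
[ 2   -1    -1      5 ]
[ 0  9/2  13/2  -13/2 ]
[ 0    0  10/9   53/9 ]
[ 0    0     0      0 ]
Nonzero rows / pivot columns: 3

rank(A) = 3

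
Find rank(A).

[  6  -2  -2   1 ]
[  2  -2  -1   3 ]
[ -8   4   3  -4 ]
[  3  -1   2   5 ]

rank(A) = 3

Row reduction:
R2 <- R2 - (1/3)*R1:  [    0  -4/3  -1/3   8/3 ]
R3 <- R3 - (-4/3)*R1:  [    0   4/3   1/3  -8/3 ]
R4 <- R4 - (1/2)*R1:  [   0    0    3  9/2 ]
R3 <- R3 - (-1)*R2:  [ 0  0  0  0 ]
R3 <-> R4   (pivot in column 3 was zero)
[ 6    -2    -2    1 ]
[ 0  -4/3  -1/3  8/3 ]
[ 0     0     3  9/2 ]
[ 0     0     0    0 ]
Row echelon form:
[ 6    -2    -2    1 ]
[ 0  -4/3  -1/3  8/3 ]
[ 0     0     3  9/2 ]
[ 0     0     0    0 ]
Nonzero rows / pivot columns: 3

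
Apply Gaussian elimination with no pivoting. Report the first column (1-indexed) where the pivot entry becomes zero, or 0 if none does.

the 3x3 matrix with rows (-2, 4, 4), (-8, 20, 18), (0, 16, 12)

Naive forward elimination:
R2 <- R2 - (4)*R1:  [ 0  4  2 ]
R3 <- R3 - (4)*R2:  [ 0  0  4 ]
All pivots nonzero; naive elimination completes without hitting a zero pivot.

first zero-pivot column = 0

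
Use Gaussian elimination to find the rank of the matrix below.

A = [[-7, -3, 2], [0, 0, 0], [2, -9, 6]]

Row reduction:
R3 <- R3 - (-2/7)*R1:  [     0  -69/7   46/7 ]
R2 <-> R3   (pivot in column 2 was zero)
[ -7     -3     2 ]
[  0  -69/7  46/7 ]
[  0      0     0 ]
Row echelon form:
[ -7     -3     2 ]
[  0  -69/7  46/7 ]
[  0      0     0 ]
Nonzero rows / pivot columns: 2

rank(A) = 2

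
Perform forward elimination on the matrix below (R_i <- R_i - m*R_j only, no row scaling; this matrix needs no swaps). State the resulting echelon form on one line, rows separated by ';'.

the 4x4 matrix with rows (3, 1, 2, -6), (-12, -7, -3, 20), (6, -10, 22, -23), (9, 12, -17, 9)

REF = [3 1 2 -6; 0 -3 5 -4; 0 0 -2 5; 0 0 0 -5]

Forward elimination:
R2 <- R2 - (-4)*R1:  [  0  -3   5  -4 ]
R3 <- R3 - (2)*R1:  [   0  -12   18  -11 ]
R4 <- R4 - (3)*R1:  [   0    9  -23   27 ]
R3 <- R3 - (4)*R2:  [  0   0  -2   5 ]
R4 <- R4 - (-3)*R2:  [  0   0  -8  15 ]
R4 <- R4 - (4)*R3:  [  0   0   0  -5 ]
Row echelon form:
[ 3   1   2  -6 ]
[ 0  -3   5  -4 ]
[ 0   0  -2   5 ]
[ 0   0   0  -5 ]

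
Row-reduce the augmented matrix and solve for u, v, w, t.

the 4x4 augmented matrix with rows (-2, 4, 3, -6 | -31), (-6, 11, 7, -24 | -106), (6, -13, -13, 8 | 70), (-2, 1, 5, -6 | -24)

(-1, -3, -1, 3)

Forward elimination on [A|b]:
R2 <- R2 - (3)*R1:  [   0   -1   -2   -6  -13 ]
R3 <- R3 - (-3)*R1:  [   0   -1   -4  -10  -23 ]
R4 <- R4 - (1)*R1:  [  0  -3   2   0   7 ]
R3 <- R3 - (1)*R2:  [   0    0   -2   -4  -10 ]
R4 <- R4 - (3)*R2:  [  0   0   8  18  46 ]
R4 <- R4 - (-4)*R3:  [ 0  0  0  2  6 ]
Row echelon form:
[ -2   4   3  -6  |  -31 ]
[  0  -1  -2  -6  |  -13 ]
[  0   0  -2  -4  |  -10 ]
[  0   0   0   2  |    6 ]
Back-substitution:
t = (6) / 2 = 3
w = (-10 - (-4)*(3)) / -2 = -1
v = (-13 - (-2)*(-1) - (-6)*(3)) / -1 = -3
u = (-31 - (4)*(-3) - (3)*(-1) - (-6)*(3)) / -2 = -1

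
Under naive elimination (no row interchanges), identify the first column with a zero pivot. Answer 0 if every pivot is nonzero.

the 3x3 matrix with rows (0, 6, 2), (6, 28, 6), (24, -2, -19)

first zero-pivot column = 1

Naive forward elimination:
Pivot entry (1,1) is zero but row 2 has 6 in column 1 -> naive elimination stops; a row interchange (e.g. R1 <-> R2) would be required here.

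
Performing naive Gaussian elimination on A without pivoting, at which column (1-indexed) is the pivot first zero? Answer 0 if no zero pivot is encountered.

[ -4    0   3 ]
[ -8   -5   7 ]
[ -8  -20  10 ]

Naive forward elimination:
R2 <- R2 - (2)*R1:  [  0  -5   1 ]
R3 <- R3 - (2)*R1:  [   0  -20    4 ]
R3 <- R3 - (4)*R2:  [ 0  0  0 ]
Matrix at this point:
[ -4   0  3 ]
[  0  -5  1 ]
[  0   0  0 ]
Pivot entry (3,3) in the last row is zero and there are no rows below to swap with -> zero pivot in column 3 (A is singular).

first zero-pivot column = 3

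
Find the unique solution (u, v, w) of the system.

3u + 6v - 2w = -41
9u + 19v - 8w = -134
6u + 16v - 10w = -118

(-5, -3, 4)

Forward elimination on [A|b]:
R2 <- R2 - (3)*R1:  [   0    1   -2  -11 ]
R3 <- R3 - (2)*R1:  [   0    4   -6  -36 ]
R3 <- R3 - (4)*R2:  [ 0  0  2  8 ]
Row echelon form:
[ 3  6  -2  |  -41 ]
[ 0  1  -2  |  -11 ]
[ 0  0   2  |    8 ]
Back-substitution:
w = (8) / 2 = 4
v = (-11 - (-2)*(4)) / 1 = -3
u = (-41 - (6)*(-3) - (-2)*(4)) / 3 = -5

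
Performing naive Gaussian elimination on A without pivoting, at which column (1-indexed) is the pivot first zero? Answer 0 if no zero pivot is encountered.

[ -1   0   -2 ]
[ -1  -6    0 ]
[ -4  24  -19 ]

first zero-pivot column = 0

Naive forward elimination:
R2 <- R2 - (1)*R1:  [  0  -6   2 ]
R3 <- R3 - (4)*R1:  [   0   24  -11 ]
R3 <- R3 - (-4)*R2:  [  0   0  -3 ]
All pivots nonzero; naive elimination completes without hitting a zero pivot.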